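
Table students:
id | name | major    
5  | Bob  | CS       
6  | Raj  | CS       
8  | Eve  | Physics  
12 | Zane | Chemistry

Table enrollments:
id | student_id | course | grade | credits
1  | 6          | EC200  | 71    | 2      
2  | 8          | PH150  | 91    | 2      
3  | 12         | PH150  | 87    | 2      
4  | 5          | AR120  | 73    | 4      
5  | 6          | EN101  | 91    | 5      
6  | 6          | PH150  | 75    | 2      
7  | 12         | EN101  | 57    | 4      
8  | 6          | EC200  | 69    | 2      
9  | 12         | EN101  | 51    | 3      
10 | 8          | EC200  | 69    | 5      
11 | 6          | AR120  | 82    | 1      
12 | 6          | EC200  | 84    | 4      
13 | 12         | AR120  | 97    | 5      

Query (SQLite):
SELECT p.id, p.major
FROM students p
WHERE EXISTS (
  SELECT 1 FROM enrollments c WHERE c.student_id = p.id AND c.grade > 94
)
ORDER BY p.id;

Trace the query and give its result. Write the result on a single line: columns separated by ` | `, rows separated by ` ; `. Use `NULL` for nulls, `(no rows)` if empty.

For each students row, check whether any enrollments with matching student_id has grade > 94.
Keep rows where that is true.

12 | Chemistry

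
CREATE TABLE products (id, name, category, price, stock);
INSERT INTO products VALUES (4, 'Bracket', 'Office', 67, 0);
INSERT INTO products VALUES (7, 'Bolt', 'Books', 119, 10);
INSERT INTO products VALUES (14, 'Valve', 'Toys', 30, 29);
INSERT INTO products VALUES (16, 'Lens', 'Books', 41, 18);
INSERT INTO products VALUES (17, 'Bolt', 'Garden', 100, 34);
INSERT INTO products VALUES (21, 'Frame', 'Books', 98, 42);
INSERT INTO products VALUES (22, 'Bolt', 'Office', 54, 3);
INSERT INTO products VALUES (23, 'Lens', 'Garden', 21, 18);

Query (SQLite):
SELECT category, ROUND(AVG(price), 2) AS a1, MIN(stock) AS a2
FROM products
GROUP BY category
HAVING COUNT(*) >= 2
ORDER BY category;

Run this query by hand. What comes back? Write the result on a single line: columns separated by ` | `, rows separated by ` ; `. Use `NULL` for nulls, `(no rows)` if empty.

Books | 86 | 10 ; Garden | 60.5 | 18 ; Office | 60.5 | 0

Group products by category.
Per group compute: ROUND(AVG(price), 2), MIN(stock).
HAVING: drop groups with fewer than 2 rows.
  Books: ids {7, 16, 21} → ROUND(AVG(price), 2)=86, MIN(stock)=10
  Garden: ids {17, 23} → ROUND(AVG(price), 2)=60.5, MIN(stock)=18
  Office: ids {4, 22} → ROUND(AVG(price), 2)=60.5, MIN(stock)=0
  Toys: ids {14} → ROUND(AVG(price), 2)=30, MIN(stock)=29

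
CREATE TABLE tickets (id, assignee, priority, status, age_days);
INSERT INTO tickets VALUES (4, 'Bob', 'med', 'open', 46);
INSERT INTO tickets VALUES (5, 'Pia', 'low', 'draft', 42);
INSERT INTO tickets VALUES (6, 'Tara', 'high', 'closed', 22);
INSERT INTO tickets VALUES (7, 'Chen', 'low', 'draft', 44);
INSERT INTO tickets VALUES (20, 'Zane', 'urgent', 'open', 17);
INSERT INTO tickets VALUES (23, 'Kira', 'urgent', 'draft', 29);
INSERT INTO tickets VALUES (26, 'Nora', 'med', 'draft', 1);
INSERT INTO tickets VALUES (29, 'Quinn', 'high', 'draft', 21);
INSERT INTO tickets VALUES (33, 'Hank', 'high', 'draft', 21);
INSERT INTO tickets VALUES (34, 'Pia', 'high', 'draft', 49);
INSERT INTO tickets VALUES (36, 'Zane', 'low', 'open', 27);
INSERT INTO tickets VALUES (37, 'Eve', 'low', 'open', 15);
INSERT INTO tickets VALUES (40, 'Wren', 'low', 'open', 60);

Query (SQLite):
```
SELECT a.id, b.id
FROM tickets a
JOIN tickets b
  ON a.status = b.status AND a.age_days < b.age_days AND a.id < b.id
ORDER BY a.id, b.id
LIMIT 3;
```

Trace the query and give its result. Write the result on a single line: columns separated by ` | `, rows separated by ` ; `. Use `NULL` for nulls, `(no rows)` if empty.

4 | 40 ; 5 | 7 ; 5 | 34

Pairs (a,b) with same status, a.age_days < b.age_days, a.id < b.id.
status groups: closed:{6} draft:{5,7,23,26,29,33,34} open:{4,20,36,37,40}
Ordered by (a.id, b.id); first 3.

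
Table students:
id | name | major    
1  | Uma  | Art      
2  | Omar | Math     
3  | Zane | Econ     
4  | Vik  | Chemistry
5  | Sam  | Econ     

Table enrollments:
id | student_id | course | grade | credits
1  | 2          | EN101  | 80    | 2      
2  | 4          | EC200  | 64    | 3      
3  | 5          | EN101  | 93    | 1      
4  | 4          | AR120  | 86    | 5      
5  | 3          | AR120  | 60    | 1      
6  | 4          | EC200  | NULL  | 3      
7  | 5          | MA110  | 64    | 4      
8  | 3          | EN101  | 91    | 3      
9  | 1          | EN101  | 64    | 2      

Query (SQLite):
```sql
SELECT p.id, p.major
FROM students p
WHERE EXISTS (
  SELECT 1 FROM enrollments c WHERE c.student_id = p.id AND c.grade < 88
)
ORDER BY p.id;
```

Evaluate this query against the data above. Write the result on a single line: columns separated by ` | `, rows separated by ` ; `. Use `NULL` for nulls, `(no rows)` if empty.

For each students row, check whether any enrollments with matching student_id has grade < 88.
Keep rows where that is true.

1 | Art ; 2 | Math ; 3 | Econ ; 4 | Chemistry ; 5 | Econ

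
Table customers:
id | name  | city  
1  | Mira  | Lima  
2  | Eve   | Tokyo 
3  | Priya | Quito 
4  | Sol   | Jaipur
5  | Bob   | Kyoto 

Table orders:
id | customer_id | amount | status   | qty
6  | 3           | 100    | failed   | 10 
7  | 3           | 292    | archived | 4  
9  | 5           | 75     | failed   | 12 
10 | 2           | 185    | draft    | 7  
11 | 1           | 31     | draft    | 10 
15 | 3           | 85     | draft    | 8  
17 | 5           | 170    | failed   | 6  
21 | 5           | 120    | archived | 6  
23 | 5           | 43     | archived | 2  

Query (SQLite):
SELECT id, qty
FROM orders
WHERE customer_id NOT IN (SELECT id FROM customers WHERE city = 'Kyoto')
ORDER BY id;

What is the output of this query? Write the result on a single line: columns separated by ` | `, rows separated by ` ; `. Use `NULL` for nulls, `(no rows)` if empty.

6 | 10 ; 7 | 4 ; 10 | 7 ; 11 | 10 ; 15 | 8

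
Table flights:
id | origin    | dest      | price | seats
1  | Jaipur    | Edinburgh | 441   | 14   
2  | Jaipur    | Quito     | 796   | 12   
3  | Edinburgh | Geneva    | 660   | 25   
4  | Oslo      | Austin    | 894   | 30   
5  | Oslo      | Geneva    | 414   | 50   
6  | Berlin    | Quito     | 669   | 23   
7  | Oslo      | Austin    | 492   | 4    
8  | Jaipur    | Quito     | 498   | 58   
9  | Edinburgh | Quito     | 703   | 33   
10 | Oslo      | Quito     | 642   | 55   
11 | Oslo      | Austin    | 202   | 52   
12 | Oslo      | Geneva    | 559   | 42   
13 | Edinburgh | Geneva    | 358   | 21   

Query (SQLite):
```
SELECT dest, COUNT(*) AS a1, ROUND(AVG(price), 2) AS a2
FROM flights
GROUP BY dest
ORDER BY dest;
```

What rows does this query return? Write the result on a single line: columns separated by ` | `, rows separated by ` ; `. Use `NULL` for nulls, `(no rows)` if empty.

Group flights by dest.
Per group compute: COUNT(*), ROUND(AVG(price), 2).
  Austin: ids {4, 7, 11} → COUNT(*)=3, ROUND(AVG(price), 2)=529.33
  Edinburgh: ids {1} → COUNT(*)=1, ROUND(AVG(price), 2)=441
  Geneva: ids {3, 5, 12, 13} → COUNT(*)=4, ROUND(AVG(price), 2)=497.75
  Quito: ids {2, 6, 8, 9, 10} → COUNT(*)=5, ROUND(AVG(price), 2)=661.6

Austin | 3 | 529.33 ; Edinburgh | 1 | 441 ; Geneva | 4 | 497.75 ; Quito | 5 | 661.6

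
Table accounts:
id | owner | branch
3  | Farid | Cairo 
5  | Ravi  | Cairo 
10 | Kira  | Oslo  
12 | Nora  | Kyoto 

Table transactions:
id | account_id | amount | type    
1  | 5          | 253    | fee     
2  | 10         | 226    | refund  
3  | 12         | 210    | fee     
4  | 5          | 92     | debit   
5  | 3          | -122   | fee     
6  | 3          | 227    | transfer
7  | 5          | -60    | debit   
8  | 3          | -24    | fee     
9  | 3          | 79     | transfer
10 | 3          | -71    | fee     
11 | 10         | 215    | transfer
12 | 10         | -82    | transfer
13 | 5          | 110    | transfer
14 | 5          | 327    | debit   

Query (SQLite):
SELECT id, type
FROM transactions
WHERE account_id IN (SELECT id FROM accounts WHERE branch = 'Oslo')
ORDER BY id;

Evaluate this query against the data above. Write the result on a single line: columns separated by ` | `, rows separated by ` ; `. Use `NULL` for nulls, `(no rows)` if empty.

2 | refund ; 11 | transfer ; 12 | transfer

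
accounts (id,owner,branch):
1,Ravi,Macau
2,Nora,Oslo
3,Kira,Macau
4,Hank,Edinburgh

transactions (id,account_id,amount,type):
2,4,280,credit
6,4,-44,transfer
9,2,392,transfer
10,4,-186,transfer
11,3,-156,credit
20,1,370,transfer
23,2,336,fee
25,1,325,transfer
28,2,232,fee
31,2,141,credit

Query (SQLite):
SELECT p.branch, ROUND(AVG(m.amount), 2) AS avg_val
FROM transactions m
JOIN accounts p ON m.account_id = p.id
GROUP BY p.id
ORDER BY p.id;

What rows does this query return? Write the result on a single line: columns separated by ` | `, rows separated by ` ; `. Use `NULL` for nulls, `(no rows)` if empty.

Join each transactions row to its accounts via account_id.
Group joined rows by accounts.id; compute ROUND(AVG(m.amount), 2) per group.
  1: ids {20, 25} → ROUND(AVG(m.amount), 2)=347.5
  2: ids {9, 23, 28, 31} → ROUND(AVG(m.amount), 2)=275.25
  3: ids {11} → ROUND(AVG(m.amount), 2)=-156
  4: ids {2, 6, 10} → ROUND(AVG(m.amount), 2)=16.67

Macau | 347.5 ; Oslo | 275.25 ; Macau | -156 ; Edinburgh | 16.67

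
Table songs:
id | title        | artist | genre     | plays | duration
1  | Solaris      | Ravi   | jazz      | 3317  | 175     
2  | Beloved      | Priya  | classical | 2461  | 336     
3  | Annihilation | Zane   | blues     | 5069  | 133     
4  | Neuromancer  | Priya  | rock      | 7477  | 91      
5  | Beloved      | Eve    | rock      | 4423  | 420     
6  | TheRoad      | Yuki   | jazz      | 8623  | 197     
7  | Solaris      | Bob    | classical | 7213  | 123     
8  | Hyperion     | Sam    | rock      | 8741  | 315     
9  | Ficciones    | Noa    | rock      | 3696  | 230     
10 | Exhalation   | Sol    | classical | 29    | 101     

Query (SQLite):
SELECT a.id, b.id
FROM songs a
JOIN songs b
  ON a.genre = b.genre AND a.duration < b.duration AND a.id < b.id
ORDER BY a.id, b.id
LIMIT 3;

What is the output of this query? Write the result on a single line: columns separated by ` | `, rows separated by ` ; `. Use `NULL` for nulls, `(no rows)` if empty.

Pairs (a,b) with same genre, a.duration < b.duration, a.id < b.id.
genre groups: blues:{3} classical:{2,7,10} jazz:{1,6} rock:{4,5,8,9}
Ordered by (a.id, b.id); first 3.

1 | 6 ; 4 | 5 ; 4 | 8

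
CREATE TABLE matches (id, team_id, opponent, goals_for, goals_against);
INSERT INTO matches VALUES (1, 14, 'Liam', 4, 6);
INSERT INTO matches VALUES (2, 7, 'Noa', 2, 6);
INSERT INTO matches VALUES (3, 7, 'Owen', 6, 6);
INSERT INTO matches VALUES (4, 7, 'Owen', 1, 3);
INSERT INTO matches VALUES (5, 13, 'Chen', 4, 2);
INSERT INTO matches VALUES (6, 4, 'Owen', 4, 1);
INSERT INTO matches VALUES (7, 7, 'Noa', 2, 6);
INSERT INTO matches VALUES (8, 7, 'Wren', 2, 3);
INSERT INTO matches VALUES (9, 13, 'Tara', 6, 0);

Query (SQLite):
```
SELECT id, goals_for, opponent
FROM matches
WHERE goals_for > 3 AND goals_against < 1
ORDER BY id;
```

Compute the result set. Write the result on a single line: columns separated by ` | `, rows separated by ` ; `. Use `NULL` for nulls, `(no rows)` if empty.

9 | 6 | Tara

goals_for > 3: ids {1, 3, 5, 6, 9}
goals_against < 1: ids {9}
Combine with AND.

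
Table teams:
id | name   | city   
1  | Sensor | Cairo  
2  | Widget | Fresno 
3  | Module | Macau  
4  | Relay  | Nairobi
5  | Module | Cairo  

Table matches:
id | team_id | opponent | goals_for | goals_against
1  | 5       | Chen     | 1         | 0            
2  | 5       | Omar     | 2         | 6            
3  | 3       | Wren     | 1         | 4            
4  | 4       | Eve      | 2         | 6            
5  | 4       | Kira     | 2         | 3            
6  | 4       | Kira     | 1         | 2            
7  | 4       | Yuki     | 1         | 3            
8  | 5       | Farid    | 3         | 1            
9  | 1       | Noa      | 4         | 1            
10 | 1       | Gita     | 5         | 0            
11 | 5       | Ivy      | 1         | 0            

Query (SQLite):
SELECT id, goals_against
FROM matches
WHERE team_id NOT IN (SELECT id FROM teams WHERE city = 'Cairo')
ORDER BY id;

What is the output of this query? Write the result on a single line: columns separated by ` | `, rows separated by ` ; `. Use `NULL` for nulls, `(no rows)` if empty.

Inner query: teams.id where city = 'Cairo'.
Outer: keep matches rows whose team_id is not in that set.
Inner query → {1, 5}

3 | 4 ; 4 | 6 ; 5 | 3 ; 6 | 2 ; 7 | 3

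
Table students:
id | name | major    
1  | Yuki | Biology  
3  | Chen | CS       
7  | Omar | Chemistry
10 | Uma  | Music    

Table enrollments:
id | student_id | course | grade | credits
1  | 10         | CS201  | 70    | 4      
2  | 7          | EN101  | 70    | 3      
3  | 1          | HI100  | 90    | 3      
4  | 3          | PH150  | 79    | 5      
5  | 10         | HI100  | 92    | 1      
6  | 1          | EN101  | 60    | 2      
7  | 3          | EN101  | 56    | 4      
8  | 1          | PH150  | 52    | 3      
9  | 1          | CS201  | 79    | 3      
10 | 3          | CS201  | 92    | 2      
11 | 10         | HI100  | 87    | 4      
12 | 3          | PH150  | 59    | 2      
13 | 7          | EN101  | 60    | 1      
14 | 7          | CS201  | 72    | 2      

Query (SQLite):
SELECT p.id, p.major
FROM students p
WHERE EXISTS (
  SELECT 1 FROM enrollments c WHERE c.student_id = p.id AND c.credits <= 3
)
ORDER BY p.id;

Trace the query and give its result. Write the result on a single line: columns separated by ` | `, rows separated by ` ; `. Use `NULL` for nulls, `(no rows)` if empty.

1 | Biology ; 3 | CS ; 7 | Chemistry ; 10 | Music

For each students row, check whether any enrollments with matching student_id has credits <= 3.
Keep rows where that is true.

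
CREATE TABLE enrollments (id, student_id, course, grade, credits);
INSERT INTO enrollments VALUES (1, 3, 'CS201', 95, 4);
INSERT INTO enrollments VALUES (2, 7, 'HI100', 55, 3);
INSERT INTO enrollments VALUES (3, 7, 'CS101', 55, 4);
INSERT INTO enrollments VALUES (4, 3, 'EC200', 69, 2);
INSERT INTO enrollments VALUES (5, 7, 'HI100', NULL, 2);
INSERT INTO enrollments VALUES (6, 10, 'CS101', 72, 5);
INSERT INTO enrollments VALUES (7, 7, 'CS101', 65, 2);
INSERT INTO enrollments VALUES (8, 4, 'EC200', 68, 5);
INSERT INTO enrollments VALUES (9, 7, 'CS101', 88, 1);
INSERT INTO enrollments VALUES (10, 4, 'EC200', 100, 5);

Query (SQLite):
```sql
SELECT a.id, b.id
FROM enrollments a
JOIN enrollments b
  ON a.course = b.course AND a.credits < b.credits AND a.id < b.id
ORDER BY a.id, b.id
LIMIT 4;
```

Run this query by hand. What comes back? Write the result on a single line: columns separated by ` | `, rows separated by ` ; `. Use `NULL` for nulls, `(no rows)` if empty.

3 | 6 ; 4 | 8 ; 4 | 10

Pairs (a,b) with same course, a.credits < b.credits, a.id < b.id.
course groups: CS101:{3,6,7,9} CS201:{1} EC200:{4,8,10} HI100:{2,5}
Ordered by (a.id, b.id); first 4.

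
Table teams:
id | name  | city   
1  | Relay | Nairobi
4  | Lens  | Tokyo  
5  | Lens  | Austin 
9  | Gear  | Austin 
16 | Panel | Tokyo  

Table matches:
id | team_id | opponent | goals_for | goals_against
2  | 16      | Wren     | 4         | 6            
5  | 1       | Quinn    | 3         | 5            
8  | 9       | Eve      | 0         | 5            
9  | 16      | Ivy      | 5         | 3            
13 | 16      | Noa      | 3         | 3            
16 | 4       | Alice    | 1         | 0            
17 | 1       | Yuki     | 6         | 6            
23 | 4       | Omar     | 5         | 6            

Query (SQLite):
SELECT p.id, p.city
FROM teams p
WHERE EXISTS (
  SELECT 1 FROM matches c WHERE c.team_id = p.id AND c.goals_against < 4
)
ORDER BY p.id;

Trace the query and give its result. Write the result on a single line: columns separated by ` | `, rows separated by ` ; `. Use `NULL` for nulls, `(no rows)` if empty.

For each teams row, check whether any matches with matching team_id has goals_against < 4.
Keep rows where that is true.

4 | Tokyo ; 16 | Tokyo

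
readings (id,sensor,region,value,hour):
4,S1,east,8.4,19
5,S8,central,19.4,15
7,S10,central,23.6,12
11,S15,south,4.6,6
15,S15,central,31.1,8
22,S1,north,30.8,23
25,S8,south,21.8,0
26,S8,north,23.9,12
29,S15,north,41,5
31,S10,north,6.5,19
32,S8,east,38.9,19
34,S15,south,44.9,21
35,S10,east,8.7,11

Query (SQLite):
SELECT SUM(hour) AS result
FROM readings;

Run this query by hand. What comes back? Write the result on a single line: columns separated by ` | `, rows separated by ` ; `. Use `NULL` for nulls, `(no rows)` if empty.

All hour values: [19, 15, 12, 6, 8, 23, 0, 12, 5, 19, 19, 21, 11].
SUM of non-NULL values = 170.

170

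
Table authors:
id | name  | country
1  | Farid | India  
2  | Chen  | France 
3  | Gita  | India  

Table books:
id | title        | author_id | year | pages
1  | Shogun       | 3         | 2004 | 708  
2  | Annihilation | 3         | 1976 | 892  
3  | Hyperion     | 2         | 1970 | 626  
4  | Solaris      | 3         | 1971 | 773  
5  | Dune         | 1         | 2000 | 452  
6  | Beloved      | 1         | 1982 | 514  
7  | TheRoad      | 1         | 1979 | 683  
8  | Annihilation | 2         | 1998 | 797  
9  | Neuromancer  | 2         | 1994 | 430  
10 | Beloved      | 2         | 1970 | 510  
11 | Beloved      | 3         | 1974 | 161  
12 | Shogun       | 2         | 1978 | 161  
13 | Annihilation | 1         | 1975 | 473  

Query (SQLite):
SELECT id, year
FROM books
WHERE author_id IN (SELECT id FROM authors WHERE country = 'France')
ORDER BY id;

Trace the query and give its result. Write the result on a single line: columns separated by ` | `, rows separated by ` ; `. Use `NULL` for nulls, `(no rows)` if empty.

Inner query: authors.id where country = 'France'.
Outer: keep books rows whose author_id is in that set.
Inner query → {2}

3 | 1970 ; 8 | 1998 ; 9 | 1994 ; 10 | 1970 ; 12 | 1978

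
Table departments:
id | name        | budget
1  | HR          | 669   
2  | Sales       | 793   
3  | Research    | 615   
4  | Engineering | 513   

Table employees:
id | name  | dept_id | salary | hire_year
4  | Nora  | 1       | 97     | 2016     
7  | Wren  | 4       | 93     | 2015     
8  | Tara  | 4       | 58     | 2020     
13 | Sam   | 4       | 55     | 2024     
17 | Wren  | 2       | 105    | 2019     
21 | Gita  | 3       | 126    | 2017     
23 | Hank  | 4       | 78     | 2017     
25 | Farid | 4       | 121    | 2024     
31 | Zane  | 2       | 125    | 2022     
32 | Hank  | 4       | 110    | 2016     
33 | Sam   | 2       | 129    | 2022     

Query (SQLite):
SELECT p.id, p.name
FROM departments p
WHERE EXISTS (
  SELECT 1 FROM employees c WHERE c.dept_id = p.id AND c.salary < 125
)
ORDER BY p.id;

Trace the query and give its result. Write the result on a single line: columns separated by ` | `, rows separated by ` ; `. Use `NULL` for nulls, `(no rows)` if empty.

1 | HR ; 2 | Sales ; 4 | Engineering

For each departments row, check whether any employees with matching dept_id has salary < 125.
Keep rows where that is true.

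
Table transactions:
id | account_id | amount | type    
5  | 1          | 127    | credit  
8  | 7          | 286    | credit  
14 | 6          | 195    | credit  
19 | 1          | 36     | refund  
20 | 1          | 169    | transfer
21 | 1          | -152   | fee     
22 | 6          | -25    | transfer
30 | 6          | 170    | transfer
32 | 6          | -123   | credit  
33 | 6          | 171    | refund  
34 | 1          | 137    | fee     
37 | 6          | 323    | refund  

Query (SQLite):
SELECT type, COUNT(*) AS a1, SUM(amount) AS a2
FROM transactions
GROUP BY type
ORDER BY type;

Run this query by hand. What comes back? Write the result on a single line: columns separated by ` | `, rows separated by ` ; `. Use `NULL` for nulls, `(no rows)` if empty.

Group transactions by type.
Per group compute: COUNT(*), SUM(amount).
  credit: ids {5, 8, 14, 32} → COUNT(*)=4, SUM(amount)=485
  fee: ids {21, 34} → COUNT(*)=2, SUM(amount)=-15
  refund: ids {19, 33, 37} → COUNT(*)=3, SUM(amount)=530
  transfer: ids {20, 22, 30} → COUNT(*)=3, SUM(amount)=314

credit | 4 | 485 ; fee | 2 | -15 ; refund | 3 | 530 ; transfer | 3 | 314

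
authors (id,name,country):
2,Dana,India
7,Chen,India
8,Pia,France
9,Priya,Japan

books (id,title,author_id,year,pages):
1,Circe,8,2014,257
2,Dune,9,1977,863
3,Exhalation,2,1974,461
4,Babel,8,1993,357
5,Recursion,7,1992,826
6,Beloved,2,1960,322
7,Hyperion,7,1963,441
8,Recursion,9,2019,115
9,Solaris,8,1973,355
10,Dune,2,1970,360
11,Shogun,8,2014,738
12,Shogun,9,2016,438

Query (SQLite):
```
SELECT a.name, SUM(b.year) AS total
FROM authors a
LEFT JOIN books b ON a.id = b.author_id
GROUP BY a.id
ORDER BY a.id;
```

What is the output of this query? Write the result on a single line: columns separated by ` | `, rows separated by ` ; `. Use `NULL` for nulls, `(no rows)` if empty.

Dana | 5904 ; Chen | 3955 ; Pia | 7994 ; Priya | 6012

LEFT JOIN keeps every authors row; unmatched ones get NULL for books columns.
Group by authors.id and compute SUM(b.year). SUM over an all-NULL group is NULL.
  2: ids {3, 6, 10} → SUM(b.year)=5904
  7: ids {5, 7} → SUM(b.year)=3955
  8: ids {1, 4, 9, 11} → SUM(b.year)=7994
  9: ids {2, 8, 12} → SUM(b.year)=6012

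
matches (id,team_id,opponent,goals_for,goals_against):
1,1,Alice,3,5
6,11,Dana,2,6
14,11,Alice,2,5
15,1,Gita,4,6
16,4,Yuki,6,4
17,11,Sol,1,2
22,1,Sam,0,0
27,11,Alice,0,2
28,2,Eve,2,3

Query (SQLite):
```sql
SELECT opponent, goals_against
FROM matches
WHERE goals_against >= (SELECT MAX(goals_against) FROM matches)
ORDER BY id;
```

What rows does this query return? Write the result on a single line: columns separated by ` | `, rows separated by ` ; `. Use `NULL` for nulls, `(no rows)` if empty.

Scalar subquery: MAX(goals_against) over all matches rows = 6.
Keep rows where goals_against >= that value.

Dana | 6 ; Gita | 6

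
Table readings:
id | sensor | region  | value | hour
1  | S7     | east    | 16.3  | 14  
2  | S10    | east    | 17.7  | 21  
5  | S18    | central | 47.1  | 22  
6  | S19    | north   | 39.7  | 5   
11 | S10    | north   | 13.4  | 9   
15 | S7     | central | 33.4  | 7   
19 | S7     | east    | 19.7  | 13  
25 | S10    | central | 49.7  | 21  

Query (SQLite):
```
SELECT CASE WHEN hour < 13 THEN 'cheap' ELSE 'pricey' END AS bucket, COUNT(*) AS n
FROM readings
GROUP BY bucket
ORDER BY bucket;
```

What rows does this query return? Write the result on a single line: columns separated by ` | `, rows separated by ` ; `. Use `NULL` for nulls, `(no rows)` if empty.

Bucket rows by hour < 13 → 'cheap' else 'pricey'; count each bucket.

cheap | 3 ; pricey | 5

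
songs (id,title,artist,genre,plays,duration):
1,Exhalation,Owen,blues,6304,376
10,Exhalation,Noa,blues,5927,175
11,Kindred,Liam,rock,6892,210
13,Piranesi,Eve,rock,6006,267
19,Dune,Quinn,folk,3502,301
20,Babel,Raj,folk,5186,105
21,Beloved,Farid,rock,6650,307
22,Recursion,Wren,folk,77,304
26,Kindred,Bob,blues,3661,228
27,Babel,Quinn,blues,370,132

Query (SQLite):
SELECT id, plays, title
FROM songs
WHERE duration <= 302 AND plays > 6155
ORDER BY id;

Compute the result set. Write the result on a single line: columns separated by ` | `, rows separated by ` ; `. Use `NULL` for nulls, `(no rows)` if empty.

duration <= 302: ids {10, 11, 13, 19, 20, 26, 27}
plays > 6155: ids {1, 11, 21}
Combine with AND.

11 | 6892 | Kindred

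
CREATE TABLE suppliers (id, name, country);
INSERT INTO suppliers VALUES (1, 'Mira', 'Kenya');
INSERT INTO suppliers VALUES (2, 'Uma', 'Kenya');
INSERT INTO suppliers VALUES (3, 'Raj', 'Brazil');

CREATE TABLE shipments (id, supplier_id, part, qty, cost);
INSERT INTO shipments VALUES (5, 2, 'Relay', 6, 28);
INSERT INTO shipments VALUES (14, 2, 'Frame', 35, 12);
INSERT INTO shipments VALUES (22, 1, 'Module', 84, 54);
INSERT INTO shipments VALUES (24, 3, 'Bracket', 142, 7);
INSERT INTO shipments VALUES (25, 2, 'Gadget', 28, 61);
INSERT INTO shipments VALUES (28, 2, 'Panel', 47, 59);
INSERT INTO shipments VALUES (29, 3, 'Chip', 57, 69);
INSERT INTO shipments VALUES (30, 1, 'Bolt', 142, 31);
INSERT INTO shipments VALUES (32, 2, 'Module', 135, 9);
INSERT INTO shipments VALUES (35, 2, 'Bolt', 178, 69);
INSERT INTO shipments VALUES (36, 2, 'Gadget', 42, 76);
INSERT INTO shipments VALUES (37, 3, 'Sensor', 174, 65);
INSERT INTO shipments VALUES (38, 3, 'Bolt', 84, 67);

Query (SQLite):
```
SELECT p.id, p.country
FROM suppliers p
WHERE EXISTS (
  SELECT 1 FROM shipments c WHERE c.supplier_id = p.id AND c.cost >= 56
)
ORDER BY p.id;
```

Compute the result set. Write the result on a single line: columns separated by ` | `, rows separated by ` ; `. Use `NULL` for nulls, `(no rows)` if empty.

For each suppliers row, check whether any shipments with matching supplier_id has cost >= 56.
Keep rows where that is true.

2 | Kenya ; 3 | Brazil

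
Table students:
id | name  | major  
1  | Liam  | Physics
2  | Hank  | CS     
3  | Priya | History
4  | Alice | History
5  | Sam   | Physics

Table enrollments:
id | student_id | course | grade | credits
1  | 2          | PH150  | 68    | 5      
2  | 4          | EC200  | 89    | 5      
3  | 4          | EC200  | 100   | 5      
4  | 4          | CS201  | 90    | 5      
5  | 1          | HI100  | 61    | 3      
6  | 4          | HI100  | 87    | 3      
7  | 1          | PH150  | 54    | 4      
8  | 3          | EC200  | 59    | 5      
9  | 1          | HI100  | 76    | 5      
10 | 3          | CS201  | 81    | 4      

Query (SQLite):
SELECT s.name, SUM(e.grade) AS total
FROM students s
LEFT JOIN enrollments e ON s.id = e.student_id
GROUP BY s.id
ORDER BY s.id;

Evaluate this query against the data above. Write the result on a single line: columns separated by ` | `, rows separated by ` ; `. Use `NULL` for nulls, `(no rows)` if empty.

Liam | 191 ; Hank | 68 ; Priya | 140 ; Alice | 366 ; Sam | NULL

LEFT JOIN keeps every students row; unmatched ones get NULL for enrollments columns.
Group by students.id and compute SUM(e.grade). SUM over an all-NULL group is NULL.
  1: ids {5, 7, 9} → SUM(e.grade)=191
  2: ids {1} → SUM(e.grade)=68
  3: ids {8, 10} → SUM(e.grade)=140
  4: ids {2, 3, 4, 6} → SUM(e.grade)=366
  5: ids {—} → SUM(e.grade)=NULL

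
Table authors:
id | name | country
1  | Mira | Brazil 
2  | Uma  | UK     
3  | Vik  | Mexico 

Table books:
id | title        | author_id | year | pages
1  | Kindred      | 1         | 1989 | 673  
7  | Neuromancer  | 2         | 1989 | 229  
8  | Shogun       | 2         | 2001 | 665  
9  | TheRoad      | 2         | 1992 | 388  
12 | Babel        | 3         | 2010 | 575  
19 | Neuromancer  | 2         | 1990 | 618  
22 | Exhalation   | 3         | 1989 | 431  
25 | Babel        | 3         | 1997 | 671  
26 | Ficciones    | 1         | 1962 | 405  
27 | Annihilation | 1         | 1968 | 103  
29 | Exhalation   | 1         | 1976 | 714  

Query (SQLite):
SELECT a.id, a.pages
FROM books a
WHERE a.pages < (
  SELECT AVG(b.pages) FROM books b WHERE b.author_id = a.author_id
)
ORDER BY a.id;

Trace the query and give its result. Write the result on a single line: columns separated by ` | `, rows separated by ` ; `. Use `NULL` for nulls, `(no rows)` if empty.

7 | 229 ; 9 | 388 ; 22 | 431 ; 26 | 405 ; 27 | 103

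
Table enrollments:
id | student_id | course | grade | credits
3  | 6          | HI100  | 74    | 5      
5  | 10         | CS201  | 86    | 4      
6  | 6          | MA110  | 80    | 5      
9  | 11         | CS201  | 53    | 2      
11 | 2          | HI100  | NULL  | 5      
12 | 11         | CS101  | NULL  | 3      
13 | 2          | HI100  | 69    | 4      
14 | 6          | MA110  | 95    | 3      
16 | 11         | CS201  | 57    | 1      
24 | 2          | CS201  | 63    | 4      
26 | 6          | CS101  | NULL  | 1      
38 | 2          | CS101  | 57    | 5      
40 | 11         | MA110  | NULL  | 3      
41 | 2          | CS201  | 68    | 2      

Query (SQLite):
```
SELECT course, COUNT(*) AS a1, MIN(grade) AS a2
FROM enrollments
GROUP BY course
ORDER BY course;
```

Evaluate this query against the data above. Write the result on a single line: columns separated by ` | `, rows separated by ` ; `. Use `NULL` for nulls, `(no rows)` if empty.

CS101 | 3 | 57 ; CS201 | 5 | 53 ; HI100 | 3 | 69 ; MA110 | 3 | 80

Group enrollments by course.
Per group compute: COUNT(*), MIN(grade).
  CS101: ids {12, 26, 38} → COUNT(*)=3, MIN(grade)=57
  CS201: ids {5, 9, 16, 24, 41} → COUNT(*)=5, MIN(grade)=53
  HI100: ids {3, 11, 13} → COUNT(*)=3, MIN(grade)=69
  MA110: ids {6, 14, 40} → COUNT(*)=3, MIN(grade)=80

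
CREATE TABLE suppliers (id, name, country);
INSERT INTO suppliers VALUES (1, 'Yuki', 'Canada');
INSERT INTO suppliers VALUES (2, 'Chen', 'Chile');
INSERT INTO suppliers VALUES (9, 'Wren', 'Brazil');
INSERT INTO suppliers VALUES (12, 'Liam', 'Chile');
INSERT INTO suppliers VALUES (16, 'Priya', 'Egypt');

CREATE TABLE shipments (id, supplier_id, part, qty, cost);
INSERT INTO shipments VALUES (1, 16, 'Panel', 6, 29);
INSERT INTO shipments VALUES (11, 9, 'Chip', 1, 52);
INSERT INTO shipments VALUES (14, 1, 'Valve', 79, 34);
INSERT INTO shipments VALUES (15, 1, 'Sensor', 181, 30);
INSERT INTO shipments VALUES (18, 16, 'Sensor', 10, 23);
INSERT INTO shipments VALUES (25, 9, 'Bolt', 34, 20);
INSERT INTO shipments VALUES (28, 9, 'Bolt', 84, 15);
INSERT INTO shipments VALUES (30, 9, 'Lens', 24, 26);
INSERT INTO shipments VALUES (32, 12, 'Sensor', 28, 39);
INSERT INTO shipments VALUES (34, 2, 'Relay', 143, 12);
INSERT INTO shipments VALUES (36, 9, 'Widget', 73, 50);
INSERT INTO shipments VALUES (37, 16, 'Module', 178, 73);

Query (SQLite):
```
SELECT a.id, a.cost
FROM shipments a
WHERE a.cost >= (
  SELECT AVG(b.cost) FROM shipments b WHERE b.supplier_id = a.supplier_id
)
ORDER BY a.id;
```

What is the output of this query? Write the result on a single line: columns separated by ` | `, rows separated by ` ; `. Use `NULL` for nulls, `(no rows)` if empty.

For each shipments row a, compute AVG(cost) over rows sharing a.supplier_id.
Keep row a if a.cost >= that per-group AVG.
  supplier_id=1: AVG(cost) = 32.0
  supplier_id=2: AVG(cost) = 12.0
  supplier_id=9: AVG(cost) = 32.6
  supplier_id=12: AVG(cost) = 39.0
  supplier_id=16: AVG(cost) = 41.666667

11 | 52 ; 14 | 34 ; 32 | 39 ; 34 | 12 ; 36 | 50 ; 37 | 73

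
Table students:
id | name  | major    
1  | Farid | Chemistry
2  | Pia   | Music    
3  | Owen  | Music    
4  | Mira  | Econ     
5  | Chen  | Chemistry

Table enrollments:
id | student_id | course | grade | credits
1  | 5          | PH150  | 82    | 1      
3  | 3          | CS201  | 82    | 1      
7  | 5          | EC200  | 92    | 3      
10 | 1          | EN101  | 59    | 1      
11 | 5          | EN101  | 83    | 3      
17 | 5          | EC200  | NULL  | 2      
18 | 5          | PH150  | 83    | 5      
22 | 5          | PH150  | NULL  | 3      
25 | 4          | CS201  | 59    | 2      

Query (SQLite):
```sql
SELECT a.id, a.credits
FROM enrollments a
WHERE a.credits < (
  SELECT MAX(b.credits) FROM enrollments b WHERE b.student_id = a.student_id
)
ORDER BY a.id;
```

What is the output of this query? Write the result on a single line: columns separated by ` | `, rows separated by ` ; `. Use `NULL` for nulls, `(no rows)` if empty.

1 | 1 ; 7 | 3 ; 11 | 3 ; 17 | 2 ; 22 | 3

For each enrollments row a, compute MAX(credits) over rows sharing a.student_id.
Keep row a if a.credits < that per-group MAX.
  student_id=1: MAX(credits) = 1
  student_id=3: MAX(credits) = 1
  student_id=4: MAX(credits) = 2
  student_id=5: MAX(credits) = 5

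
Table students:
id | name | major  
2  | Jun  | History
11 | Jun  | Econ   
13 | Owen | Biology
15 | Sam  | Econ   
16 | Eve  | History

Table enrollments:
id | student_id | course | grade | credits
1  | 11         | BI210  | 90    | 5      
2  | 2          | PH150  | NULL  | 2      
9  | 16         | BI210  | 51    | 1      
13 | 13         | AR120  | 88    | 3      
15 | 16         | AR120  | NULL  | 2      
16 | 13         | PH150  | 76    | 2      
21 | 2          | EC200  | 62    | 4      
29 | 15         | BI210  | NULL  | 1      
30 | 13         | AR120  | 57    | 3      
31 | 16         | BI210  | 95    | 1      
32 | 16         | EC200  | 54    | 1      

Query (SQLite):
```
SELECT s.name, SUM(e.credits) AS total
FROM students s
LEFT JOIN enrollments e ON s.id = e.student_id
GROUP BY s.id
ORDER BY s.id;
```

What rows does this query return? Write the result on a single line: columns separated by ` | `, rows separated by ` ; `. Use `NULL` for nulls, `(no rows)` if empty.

Jun | 6 ; Jun | 5 ; Owen | 8 ; Sam | 1 ; Eve | 5

LEFT JOIN keeps every students row; unmatched ones get NULL for enrollments columns.
Group by students.id and compute SUM(e.credits). SUM over an all-NULL group is NULL.
  2: ids {2, 21} → SUM(e.credits)=6
  11: ids {1} → SUM(e.credits)=5
  13: ids {13, 16, 30} → SUM(e.credits)=8
  15: ids {29} → SUM(e.credits)=1
  16: ids {9, 15, 31, 32} → SUM(e.credits)=5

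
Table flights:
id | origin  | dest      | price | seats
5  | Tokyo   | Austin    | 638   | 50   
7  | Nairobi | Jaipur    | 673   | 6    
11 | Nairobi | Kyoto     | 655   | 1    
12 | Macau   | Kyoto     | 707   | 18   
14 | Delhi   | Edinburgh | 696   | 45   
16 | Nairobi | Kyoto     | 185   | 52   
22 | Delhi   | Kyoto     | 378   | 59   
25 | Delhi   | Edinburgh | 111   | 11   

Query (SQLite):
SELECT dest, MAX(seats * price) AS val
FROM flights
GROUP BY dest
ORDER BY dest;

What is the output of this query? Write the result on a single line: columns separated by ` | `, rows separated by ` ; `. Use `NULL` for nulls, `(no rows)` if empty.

Austin | 31900 ; Edinburgh | 31320 ; Jaipur | 4038 ; Kyoto | 22302

For each row compute seats * price.
Group by dest; take MAX of the expression per group.
  Austin: ids {5} → MAX(seats * price)=31900
  Edinburgh: ids {14, 25} → MAX(seats * price)=31320
  Jaipur: ids {7} → MAX(seats * price)=4038
  Kyoto: ids {11, 12, 16, 22} → MAX(seats * price)=22302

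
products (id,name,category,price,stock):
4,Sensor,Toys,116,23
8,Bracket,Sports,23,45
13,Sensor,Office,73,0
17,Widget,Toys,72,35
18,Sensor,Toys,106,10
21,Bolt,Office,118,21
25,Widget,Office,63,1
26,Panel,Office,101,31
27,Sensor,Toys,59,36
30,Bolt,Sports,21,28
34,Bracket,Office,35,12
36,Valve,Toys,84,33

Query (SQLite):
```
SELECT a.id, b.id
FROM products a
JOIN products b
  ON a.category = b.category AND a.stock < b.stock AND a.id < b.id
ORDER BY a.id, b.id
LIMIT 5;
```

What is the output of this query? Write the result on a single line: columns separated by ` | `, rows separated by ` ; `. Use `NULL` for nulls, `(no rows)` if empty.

4 | 17 ; 4 | 27 ; 4 | 36 ; 13 | 21 ; 13 | 25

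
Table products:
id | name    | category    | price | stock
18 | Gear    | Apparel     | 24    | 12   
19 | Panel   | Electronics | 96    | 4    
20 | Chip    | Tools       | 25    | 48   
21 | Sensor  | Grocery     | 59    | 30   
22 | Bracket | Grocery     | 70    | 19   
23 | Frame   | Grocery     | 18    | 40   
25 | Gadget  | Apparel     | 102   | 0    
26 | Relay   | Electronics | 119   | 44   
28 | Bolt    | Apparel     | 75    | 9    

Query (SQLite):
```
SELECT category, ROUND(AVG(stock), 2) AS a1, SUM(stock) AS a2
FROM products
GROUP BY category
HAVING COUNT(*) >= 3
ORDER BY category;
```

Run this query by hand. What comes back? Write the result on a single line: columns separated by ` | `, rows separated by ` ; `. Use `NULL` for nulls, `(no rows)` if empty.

Apparel | 7 | 21 ; Grocery | 29.67 | 89

Group products by category.
Per group compute: ROUND(AVG(stock), 2), SUM(stock).
HAVING: drop groups with fewer than 3 rows.
  Apparel: ids {18, 25, 28} → ROUND(AVG(stock), 2)=7, SUM(stock)=21
  Electronics: ids {19, 26} → ROUND(AVG(stock), 2)=24, SUM(stock)=48
  Grocery: ids {21, 22, 23} → ROUND(AVG(stock), 2)=29.67, SUM(stock)=89
  Tools: ids {20} → ROUND(AVG(stock), 2)=48, SUM(stock)=48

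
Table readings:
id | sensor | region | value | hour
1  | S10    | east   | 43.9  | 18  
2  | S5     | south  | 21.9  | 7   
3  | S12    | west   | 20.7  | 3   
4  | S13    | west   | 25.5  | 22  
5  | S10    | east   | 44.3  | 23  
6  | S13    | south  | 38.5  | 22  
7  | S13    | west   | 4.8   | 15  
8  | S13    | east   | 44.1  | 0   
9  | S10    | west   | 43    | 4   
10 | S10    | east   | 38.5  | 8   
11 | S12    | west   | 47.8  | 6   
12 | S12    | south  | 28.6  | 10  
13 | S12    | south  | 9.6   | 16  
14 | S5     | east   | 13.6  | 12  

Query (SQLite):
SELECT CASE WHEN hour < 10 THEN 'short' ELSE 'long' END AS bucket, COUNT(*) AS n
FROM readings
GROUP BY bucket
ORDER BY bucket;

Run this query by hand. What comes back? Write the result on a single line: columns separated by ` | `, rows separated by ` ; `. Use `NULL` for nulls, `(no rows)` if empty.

Bucket rows by hour < 10 → 'short' else 'long'; count each bucket.

long | 8 ; short | 6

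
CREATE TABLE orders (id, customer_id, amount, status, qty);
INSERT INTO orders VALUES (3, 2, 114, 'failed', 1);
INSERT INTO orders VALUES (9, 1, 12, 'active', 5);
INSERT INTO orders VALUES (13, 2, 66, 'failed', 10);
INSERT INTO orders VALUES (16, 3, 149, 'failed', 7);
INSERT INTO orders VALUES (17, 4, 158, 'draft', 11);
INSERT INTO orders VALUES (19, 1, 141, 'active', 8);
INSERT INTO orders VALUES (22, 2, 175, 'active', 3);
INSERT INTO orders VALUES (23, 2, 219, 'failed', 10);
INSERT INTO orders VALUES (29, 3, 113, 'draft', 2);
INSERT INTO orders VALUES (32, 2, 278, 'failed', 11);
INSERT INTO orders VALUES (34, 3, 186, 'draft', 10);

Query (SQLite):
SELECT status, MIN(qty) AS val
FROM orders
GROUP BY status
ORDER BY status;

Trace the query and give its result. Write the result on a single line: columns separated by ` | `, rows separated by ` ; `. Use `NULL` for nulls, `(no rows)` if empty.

active | 3 ; draft | 2 ; failed | 1

Partition orders by status; compute MIN(qty) within each group.
  active: ids {9, 19, 22} → MIN(qty)=3
  draft: ids {17, 29, 34} → MIN(qty)=2
  failed: ids {3, 13, 16, 23, 32} → MIN(qty)=1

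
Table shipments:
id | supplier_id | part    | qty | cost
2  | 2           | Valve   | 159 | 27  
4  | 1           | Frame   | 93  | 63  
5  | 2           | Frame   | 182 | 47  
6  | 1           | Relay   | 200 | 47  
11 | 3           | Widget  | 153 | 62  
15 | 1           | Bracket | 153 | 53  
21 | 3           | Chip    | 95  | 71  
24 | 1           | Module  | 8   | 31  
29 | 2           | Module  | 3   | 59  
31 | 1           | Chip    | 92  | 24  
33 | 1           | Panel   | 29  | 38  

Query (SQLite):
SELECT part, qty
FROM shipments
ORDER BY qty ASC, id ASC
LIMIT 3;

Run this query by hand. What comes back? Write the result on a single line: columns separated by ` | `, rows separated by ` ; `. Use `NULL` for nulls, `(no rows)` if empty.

Module | 3 ; Module | 8 ; Panel | 29

Sort by qty asc, tiebreak id asc: (3, id=29), (8, id=24), (29, id=33), (92, id=31), (93, id=4), (95, id=21) …. Take first 3.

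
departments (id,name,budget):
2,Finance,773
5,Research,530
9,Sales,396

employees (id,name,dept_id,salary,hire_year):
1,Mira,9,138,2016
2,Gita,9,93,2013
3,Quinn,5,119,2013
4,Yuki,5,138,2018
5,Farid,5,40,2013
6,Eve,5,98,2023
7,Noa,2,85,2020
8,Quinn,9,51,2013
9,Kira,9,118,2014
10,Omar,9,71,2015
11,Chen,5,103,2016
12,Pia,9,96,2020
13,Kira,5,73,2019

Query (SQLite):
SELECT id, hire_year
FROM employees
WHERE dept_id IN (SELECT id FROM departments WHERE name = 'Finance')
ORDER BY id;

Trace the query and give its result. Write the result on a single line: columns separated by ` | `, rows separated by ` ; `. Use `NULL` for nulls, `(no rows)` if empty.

Inner query: departments.id where name = 'Finance'.
Outer: keep employees rows whose dept_id is in that set.
Inner query → {2}

7 | 2020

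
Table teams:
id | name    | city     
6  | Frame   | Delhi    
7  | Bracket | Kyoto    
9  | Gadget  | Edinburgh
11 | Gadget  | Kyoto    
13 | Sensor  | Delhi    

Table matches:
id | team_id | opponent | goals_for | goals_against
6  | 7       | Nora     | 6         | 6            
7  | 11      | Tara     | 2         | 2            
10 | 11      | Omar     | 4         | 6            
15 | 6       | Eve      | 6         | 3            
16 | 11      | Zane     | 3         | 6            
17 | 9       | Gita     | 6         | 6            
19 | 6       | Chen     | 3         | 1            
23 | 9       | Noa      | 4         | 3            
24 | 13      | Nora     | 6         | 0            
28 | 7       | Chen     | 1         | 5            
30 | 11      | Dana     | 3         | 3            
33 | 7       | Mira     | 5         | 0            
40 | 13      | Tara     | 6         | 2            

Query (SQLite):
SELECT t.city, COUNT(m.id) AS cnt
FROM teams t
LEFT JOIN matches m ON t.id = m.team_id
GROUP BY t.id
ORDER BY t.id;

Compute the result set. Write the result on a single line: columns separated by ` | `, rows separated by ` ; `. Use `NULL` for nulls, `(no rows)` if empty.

LEFT JOIN keeps every teams row; unmatched ones get NULL for matches columns.
Group by teams.id and compute COUNT(m.id). COUNT(col) of an all-NULL group is 0.
  6: ids {15, 19} → COUNT(m.id)=2
  7: ids {6, 28, 33} → COUNT(m.id)=3
  9: ids {17, 23} → COUNT(m.id)=2
  11: ids {7, 10, 16, 30} → COUNT(m.id)=4
  13: ids {24, 40} → COUNT(m.id)=2

Delhi | 2 ; Kyoto | 3 ; Edinburgh | 2 ; Kyoto | 4 ; Delhi | 2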